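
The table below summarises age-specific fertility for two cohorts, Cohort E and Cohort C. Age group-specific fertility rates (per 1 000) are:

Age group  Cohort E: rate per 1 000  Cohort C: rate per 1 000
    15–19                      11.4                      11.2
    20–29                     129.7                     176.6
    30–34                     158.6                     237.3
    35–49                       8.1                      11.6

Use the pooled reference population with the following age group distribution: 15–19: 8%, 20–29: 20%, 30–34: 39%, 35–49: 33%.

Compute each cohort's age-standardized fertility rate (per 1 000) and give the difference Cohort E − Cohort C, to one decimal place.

-41.2

Standard weights: 0.08, 0.20, 0.39, 0.33.
Cohort E: 0.0800×11.4 + 0.2000×129.7 + 0.3900×158.6 + 0.3300×8.1 = 91.3790 per 1 000.
Cohort C: 0.0800×11.2 + 0.2000×176.6 + 0.3900×237.3 + 0.3300×11.6 = 132.5910 per 1 000.
Difference = 91.3790 − 132.5910 = -41.2120.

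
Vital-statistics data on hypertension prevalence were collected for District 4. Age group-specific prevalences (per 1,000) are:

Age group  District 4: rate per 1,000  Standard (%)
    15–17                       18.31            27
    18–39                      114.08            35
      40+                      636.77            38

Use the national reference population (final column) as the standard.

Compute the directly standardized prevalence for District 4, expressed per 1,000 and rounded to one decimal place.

286.8

Standard weights: 0.27, 0.35, 0.38.
Standardized rate: 0.2700×18.31 + 0.3500×114.08 + 0.3800×636.77 = 286.8443 per 1,000.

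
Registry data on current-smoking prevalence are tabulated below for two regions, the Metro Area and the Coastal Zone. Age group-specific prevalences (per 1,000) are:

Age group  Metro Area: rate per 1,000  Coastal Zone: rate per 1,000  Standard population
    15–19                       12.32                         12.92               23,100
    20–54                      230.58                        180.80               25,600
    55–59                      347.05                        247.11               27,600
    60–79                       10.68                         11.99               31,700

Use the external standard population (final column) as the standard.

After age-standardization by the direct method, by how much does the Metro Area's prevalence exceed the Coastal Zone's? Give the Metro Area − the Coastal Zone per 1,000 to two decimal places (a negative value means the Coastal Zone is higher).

Standard total = 108,000; weights = 0.2139, 0.2370, 0.2556, 0.2935.
The Metro Area: 0.2139×12.32 + 0.2370×230.58 + 0.2556×347.05 + 0.2935×10.68 = 149.1164 per 1,000.
The Coastal Zone: 0.2139×12.92 + 0.2370×180.80 + 0.2556×247.11 + 0.2935×11.99 = 112.2894 per 1,000.
Difference = 149.1164 − 112.2894 = 36.8271.

36.83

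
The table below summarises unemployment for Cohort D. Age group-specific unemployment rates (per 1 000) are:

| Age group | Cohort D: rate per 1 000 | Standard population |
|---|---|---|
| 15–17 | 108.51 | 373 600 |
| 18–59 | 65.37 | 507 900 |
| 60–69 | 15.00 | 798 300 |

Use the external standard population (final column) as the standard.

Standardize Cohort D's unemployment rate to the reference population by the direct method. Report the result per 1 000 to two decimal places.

51.03

Standard total = 1 679 800; weights = 0.2224, 0.3024, 0.4752.
Standardized rate: 0.2224×108.51 + 0.3024×65.37 + 0.4752×15.00 = 51.0271 per 1 000.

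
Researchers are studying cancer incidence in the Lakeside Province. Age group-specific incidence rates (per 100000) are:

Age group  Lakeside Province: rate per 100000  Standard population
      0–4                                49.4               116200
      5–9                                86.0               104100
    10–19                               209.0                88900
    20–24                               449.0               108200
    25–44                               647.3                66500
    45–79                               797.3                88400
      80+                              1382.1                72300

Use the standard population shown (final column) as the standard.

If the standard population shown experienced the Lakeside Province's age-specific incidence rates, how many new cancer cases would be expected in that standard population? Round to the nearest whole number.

Expected new cancer cases = Σ (standard pop × age-specific rate ÷ 100000)
= 116200×49.4/100000 + 104100×86.0/100000 + 88900×209.0/100000 + 108200×449.0/100000 + 66500×647.3/100000 + 88400×797.3/100000 + 72300×1382.1/100000
= 57.40 + 89.53 + 185.80 + 485.82 + 430.45 + 704.81 + 999.26 = 2953.07.

2953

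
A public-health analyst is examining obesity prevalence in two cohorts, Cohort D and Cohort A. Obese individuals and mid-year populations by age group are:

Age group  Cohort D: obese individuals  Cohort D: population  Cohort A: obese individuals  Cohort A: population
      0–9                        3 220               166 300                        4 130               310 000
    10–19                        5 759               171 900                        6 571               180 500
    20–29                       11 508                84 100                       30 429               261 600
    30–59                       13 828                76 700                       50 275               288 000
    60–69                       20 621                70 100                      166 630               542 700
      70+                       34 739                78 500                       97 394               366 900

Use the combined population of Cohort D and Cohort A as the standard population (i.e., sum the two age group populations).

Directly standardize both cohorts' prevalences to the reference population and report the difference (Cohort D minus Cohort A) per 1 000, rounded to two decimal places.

Age-specific rates per 1 000 for Cohort D: 19.363, 33.502, 136.837, 180.287, 294.165, 442.535.
For Cohort A: 13.323, 36.404, 116.319, 174.566, 307.039, 265.451.
Combined standard total = 2 597 300; weights = 0.1834, 0.1357, 0.1331, 0.1404, 0.2359, 0.1715.
Cohort D: 0.1834×19.363 + 0.1357×33.502 + 0.1331×136.837 + 0.1404×180.287 + 0.2359×294.165 + 0.1715×442.535 = 196.9173 per 1 000.
Cohort A: 0.1834×13.323 + 0.1357×36.404 + 0.1331×116.319 + 0.1404×174.566 + 0.2359×307.039 + 0.1715×265.451 = 165.3392 per 1 000.
Difference = 196.9173 − 165.3392 = 31.5782.

31.58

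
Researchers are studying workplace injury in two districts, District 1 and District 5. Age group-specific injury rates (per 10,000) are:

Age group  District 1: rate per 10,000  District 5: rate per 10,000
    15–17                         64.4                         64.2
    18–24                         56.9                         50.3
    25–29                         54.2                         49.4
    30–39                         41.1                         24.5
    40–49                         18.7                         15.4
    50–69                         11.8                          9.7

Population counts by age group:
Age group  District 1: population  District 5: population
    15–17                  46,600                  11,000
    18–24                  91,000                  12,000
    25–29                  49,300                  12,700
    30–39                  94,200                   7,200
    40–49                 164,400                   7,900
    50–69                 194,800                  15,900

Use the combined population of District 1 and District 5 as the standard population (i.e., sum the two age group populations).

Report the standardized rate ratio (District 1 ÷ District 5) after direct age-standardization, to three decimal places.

1.193

Combined standard total = 707,000; weights = 0.0815, 0.1457, 0.0877, 0.1434, 0.2437, 0.2980.
District 1: 0.0815×64.4 + 0.1457×56.9 + 0.0877×54.2 + 0.1434×41.1 + 0.2437×18.7 + 0.2980×11.8 = 32.2579 per 10,000.
District 5: 0.0815×64.2 + 0.1457×50.3 + 0.0877×49.4 + 0.1434×24.5 + 0.2437×15.4 + 0.2980×9.7 = 27.0483 per 10,000.
Ratio = 32.2579 ÷ 27.0483 = 1.19261.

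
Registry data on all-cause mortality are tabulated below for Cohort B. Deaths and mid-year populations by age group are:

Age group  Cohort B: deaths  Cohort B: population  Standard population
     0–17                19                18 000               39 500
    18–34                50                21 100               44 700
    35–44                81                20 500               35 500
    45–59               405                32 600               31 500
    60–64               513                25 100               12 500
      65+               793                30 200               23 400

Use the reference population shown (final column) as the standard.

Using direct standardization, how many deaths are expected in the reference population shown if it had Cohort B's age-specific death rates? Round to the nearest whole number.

1549

Age-specific rates per 100 000 for Cohort B: 105.56, 236.97, 395.12, 1242.33, 2043.82, 2625.83.
Expected deaths = Σ (standard pop × age-specific rate ÷ 100 000)
= 39 500×105.56/100 000 + 44 700×236.97/100 000 + 35 500×395.12/100 000 + 31 500×1242.33/100 000 + 12 500×2043.82/100 000 + 23 400×2625.83/100 000
= 41.69 + 105.92 + 140.27 + 391.33 + 255.48 + 614.44 = 1549.14.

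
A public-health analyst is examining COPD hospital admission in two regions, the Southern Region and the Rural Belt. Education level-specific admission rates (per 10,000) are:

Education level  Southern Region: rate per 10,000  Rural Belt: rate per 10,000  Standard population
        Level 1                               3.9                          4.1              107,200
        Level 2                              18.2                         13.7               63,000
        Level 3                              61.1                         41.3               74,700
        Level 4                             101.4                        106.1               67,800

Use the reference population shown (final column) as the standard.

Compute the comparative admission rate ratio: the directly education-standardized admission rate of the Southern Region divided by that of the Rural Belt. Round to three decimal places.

Standard total = 312,700; weights = 0.3428, 0.2015, 0.2389, 0.2168.
The Southern Region: 0.3428×3.9 + 0.2015×18.2 + 0.2389×61.1 + 0.2168×101.4 = 41.5854 per 10,000.
The Rural Belt: 0.3428×4.1 + 0.2015×13.7 + 0.2389×41.3 + 0.2168×106.1 = 37.0365 per 10,000.
Ratio = 41.5854 ÷ 37.0365 = 1.12282.

1.123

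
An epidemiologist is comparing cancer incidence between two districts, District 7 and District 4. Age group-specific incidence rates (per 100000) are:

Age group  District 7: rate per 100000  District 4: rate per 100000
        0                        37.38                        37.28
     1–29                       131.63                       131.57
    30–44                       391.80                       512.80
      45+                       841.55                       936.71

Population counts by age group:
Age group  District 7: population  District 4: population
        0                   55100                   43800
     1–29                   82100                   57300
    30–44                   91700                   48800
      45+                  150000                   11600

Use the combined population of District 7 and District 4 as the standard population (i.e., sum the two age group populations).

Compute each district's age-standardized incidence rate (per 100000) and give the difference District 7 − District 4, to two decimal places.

-59.88

Combined standard total = 540400; weights = 0.1830, 0.2580, 0.2600, 0.2990.
District 7: 0.1830×37.38 + 0.2580×131.63 + 0.2600×391.80 + 0.2990×841.55 = 394.3162 per 100000.
District 4: 0.1830×37.28 + 0.2580×131.57 + 0.2600×512.80 + 0.2990×936.71 = 454.1980 per 100000.
Difference = 394.3162 − 454.1980 = -59.8818.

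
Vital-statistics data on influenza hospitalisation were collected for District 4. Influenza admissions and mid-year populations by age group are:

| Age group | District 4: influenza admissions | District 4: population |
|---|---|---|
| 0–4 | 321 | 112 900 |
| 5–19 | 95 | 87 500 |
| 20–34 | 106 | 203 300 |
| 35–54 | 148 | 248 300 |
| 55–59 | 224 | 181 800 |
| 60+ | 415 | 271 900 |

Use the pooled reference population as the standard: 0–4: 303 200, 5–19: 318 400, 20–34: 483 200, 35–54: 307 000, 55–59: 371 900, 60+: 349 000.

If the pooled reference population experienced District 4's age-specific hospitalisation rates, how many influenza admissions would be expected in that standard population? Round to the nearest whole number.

2634

Age-specific rates per 100 000 for District 4: 284.32, 108.57, 52.14, 59.61, 123.21, 152.63.
Expected influenza admissions = Σ (standard pop × age-specific rate ÷ 100 000)
= 303 200×284.32/100 000 + 318 400×108.57/100 000 + 483 200×52.14/100 000 + 307 000×59.61/100 000 + 371 900×123.21/100 000 + 349 000×152.63/100 000
= 862.07 + 345.69 + 251.94 + 182.99 + 458.23 + 532.68 = 2633.59.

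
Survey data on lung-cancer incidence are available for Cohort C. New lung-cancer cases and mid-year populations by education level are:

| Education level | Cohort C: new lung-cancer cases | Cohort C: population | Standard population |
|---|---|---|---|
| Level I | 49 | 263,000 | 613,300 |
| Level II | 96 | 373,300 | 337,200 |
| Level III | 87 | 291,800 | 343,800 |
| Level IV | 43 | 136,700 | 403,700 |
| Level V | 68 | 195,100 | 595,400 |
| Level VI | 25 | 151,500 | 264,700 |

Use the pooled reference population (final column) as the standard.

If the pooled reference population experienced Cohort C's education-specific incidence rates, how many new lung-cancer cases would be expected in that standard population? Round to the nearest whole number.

Education-specific rates per 100,000 for Cohort C: 18.63, 25.72, 29.81, 31.46, 34.85, 16.50.
Expected new lung-cancer cases = Σ (standard pop × education-specific rate ÷ 100,000)
= 613,300×18.63/100,000 + 337,200×25.72/100,000 + 343,800×29.81/100,000 + 403,700×31.46/100,000 + 595,400×34.85/100,000 + 264,700×16.50/100,000
= 114.27 + 86.72 + 102.50 + 126.99 + 207.52 + 43.68 = 681.67.

682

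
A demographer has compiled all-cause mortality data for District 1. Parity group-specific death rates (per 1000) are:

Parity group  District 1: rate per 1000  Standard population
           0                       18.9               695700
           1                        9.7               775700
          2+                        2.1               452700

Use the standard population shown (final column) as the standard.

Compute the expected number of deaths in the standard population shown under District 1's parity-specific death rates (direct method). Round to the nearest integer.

21624

Expected deaths = Σ (standard pop × parity-specific rate ÷ 1000)
= 695700×18.9/1000 + 775700×9.7/1000 + 452700×2.1/1000
= 13148.73 + 7524.29 + 950.67 = 21623.69.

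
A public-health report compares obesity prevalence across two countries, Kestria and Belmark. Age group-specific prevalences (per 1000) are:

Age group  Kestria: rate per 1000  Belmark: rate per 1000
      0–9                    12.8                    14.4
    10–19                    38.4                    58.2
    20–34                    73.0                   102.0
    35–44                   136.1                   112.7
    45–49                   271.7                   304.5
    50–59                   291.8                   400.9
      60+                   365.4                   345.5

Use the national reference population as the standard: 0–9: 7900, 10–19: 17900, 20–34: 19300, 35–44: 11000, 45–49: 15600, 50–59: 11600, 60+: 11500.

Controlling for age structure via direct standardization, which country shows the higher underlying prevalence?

Standard total = 94800; weights = 0.0833, 0.1888, 0.2036, 0.1160, 0.1646, 0.1224, 0.1213.
Kestria: 0.0833×12.8 + 0.1888×38.4 + 0.2036×73.0 + 0.1160×136.1 + 0.1646×271.7 + 0.1224×291.8 + 0.1213×365.4 = 163.7129 per 1000.
Belmark: 0.0833×14.4 + 0.1888×58.2 + 0.2036×102.0 + 0.1160×112.7 + 0.1646×304.5 + 0.1224×400.9 + 0.1213×345.5 = 187.1069 per 1000.

Belmark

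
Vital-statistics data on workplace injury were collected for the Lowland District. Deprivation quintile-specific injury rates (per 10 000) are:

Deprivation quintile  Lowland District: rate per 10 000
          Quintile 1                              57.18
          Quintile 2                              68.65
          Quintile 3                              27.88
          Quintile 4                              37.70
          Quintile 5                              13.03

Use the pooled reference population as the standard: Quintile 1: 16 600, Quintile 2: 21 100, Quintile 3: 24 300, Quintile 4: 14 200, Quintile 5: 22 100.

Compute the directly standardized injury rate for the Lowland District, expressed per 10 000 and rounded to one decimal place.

Standard total = 98 300; weights = 0.1689, 0.2146, 0.2472, 0.1445, 0.2248.
Standardized rate: 0.1689×57.18 + 0.2146×68.65 + 0.2472×27.88 + 0.1445×37.70 + 0.2248×13.03 = 39.6591 per 10 000.

39.7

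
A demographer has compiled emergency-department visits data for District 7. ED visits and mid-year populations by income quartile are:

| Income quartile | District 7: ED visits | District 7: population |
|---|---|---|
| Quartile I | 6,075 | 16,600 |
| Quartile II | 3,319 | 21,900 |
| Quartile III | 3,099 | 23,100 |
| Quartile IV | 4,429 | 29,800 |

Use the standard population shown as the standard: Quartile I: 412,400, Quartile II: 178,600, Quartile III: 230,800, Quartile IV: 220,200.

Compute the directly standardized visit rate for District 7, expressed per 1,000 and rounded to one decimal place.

Income-specific rates per 1,000 for District 7: 365.964, 151.553, 134.156, 148.624.
Standard total = 1,042,000; weights = 0.3958, 0.1714, 0.2215, 0.2113.
Standardized rate: 0.3958×365.964 + 0.1714×151.553 + 0.2215×134.156 + 0.2113×148.624 = 231.9395 per 1,000.

231.9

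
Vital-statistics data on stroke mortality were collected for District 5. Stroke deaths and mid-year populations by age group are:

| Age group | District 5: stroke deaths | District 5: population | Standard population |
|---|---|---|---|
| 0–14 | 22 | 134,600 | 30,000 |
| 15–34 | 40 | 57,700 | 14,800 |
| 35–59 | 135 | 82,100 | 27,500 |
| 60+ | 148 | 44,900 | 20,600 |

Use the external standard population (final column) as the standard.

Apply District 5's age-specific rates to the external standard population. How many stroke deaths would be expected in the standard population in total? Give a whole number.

Age-specific rates per 100,000 for District 5: 16.34, 69.32, 164.43, 329.62.
Expected stroke deaths = Σ (standard pop × age-specific rate ÷ 100,000)
= 30,000×16.34/100,000 + 14,800×69.32/100,000 + 27,500×164.43/100,000 + 20,600×329.62/100,000
= 4.90 + 10.26 + 45.22 + 67.90 = 128.28.

128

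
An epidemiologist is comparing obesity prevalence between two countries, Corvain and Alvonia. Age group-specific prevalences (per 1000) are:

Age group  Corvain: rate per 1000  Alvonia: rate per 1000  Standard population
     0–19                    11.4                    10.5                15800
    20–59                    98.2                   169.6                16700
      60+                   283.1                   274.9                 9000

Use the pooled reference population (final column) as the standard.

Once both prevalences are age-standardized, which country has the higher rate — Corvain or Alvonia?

Alvonia

Standard total = 41500; weights = 0.3807, 0.4024, 0.2169.
Corvain: 0.3807×11.4 + 0.4024×98.2 + 0.2169×283.1 = 105.2520 per 1000.
Alvonia: 0.3807×10.5 + 0.4024×169.6 + 0.2169×274.9 = 131.8631 per 1000.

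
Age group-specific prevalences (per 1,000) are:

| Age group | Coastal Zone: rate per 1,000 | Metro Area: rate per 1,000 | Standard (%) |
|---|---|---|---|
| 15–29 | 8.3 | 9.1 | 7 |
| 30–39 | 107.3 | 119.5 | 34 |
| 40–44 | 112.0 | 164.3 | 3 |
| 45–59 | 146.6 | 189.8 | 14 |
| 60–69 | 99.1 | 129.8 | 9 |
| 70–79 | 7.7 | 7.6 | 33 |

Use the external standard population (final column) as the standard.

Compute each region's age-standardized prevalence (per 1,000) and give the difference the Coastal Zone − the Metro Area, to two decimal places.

-14.55

Standard weights: 0.07, 0.34, 0.03, 0.14, 0.09, 0.33.
The Coastal Zone: 0.0700×8.3 + 0.3400×107.3 + 0.0300×112.0 + 0.1400×146.6 + 0.0900×99.1 + 0.3300×7.7 = 72.4070 per 1,000.
The Metro Area: 0.0700×9.1 + 0.3400×119.5 + 0.0300×164.3 + 0.1400×189.8 + 0.0900×129.8 + 0.3300×7.6 = 86.9580 per 1,000.
Difference = 72.4070 − 86.9580 = -14.5510.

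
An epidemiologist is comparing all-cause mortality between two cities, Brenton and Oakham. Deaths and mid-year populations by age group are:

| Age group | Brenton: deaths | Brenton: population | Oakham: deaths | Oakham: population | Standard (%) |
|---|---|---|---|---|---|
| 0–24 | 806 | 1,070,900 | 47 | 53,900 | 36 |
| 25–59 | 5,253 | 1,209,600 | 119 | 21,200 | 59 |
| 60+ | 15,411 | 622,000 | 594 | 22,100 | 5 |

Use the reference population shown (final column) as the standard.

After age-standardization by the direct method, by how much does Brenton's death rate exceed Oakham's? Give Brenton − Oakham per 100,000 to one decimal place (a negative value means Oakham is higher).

Age-specific rates per 100,000 for Brenton: 75.26, 434.28, 2477.65.
For Oakham: 87.20, 561.32, 2687.78.
Standard weights: 0.36, 0.59, 0.05.
Brenton: 0.3600×75.26 + 0.5900×434.28 + 0.0500×2477.65 = 407.2003 per 100,000.
Oakham: 0.3600×87.20 + 0.5900×561.32 + 0.0500×2687.78 = 496.9599 per 100,000.
Difference = 407.2003 − 496.9599 = -89.7595.

-89.8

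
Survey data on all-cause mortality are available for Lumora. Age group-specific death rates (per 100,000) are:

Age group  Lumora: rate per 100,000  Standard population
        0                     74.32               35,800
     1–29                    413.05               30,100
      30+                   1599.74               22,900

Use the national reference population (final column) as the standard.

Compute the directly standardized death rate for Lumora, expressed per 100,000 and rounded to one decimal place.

Standard total = 88,800; weights = 0.4032, 0.3390, 0.2579.
Standardized rate: 0.4032×74.32 + 0.3390×413.05 + 0.2579×1599.74 = 582.5170 per 100,000.

582.5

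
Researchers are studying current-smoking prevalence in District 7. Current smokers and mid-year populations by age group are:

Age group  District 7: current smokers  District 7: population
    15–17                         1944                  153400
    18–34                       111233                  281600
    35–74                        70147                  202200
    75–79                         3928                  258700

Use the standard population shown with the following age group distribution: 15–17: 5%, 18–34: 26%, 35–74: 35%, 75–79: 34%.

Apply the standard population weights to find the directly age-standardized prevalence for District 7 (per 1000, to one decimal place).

229.9

Age-specific rates per 1000 for District 7: 12.673, 395.004, 346.919, 15.184.
Standard weights: 0.05, 0.26, 0.35, 0.34.
Standardized rate: 0.0500×12.673 + 0.2600×395.004 + 0.3500×346.919 + 0.3400×15.184 = 229.9186 per 1000.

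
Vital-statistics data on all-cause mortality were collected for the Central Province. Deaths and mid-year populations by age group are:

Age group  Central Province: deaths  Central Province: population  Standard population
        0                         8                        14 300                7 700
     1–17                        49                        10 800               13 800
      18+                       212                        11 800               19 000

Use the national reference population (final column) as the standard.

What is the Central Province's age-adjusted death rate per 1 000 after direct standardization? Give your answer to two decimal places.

Age-specific rates per 1 000 for the Central Province: 0.559, 4.537, 17.966.
Standard total = 40 500; weights = 0.1901, 0.3407, 0.4691.
Standardized rate: 0.1901×0.559 + 0.3407×4.537 + 0.4691×17.966 = 10.0809 per 1 000.

10.08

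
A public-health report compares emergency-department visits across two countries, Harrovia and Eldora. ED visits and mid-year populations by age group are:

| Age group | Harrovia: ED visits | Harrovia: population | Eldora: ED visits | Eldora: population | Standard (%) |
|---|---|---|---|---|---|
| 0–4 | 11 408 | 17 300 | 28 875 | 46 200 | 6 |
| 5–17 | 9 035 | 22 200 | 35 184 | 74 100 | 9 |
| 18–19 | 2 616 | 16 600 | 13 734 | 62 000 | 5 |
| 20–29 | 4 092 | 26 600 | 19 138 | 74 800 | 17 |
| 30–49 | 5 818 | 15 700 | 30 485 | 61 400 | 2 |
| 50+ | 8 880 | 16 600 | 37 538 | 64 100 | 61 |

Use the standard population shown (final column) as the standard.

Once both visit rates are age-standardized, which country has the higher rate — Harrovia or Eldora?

Age-specific rates per 1 000 for Harrovia: 659.422, 406.982, 157.590, 153.835, 370.573, 534.940.
For Eldora: 625.000, 474.818, 221.516, 255.856, 496.498, 585.616.
Standard weights: 0.06, 0.09, 0.05, 0.17, 0.02, 0.61.
Harrovia: 0.0600×659.422 + 0.0900×406.982 + 0.0500×157.590 + 0.1700×153.835 + 0.0200×370.573 + 0.6100×534.940 = 443.9498 per 1 000.
Eldora: 0.0600×625.000 + 0.0900×474.818 + 0.0500×221.516 + 0.1700×255.856 + 0.0200×496.498 + 0.6100×585.616 = 501.9607 per 1 000.

Eldora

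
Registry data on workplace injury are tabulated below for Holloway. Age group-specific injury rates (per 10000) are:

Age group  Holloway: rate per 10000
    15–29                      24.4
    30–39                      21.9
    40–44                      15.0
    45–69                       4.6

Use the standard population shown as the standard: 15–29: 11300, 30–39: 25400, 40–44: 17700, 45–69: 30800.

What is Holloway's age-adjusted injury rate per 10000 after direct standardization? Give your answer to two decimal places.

Standard total = 85200; weights = 0.1326, 0.2981, 0.2077, 0.3615.
Standardized rate: 0.1326×24.4 + 0.2981×21.9 + 0.2077×15.0 + 0.3615×4.6 = 14.5441 per 10000.

14.54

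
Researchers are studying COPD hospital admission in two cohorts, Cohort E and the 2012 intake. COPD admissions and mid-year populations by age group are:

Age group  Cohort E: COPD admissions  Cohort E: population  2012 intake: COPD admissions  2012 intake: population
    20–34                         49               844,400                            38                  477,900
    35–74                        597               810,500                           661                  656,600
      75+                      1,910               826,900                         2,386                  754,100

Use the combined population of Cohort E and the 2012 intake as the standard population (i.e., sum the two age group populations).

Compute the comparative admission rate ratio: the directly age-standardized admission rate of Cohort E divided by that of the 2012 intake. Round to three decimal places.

0.730

Age-specific rates per 10,000 for Cohort E: 0.58, 7.37, 23.10.
For the 2012 intake: 0.80, 10.07, 31.64.
Combined standard total = 4,370,400; weights = 0.3026, 0.3357, 0.3618.
Cohort E: 0.3026×0.58 + 0.3357×7.37 + 0.3618×23.10 = 11.0041 per 10,000.
The 2012 intake: 0.3026×0.80 + 0.3357×10.07 + 0.3618×31.64 = 15.0659 per 10,000.
Ratio = 11.0041 ÷ 15.0659 = 0.73039.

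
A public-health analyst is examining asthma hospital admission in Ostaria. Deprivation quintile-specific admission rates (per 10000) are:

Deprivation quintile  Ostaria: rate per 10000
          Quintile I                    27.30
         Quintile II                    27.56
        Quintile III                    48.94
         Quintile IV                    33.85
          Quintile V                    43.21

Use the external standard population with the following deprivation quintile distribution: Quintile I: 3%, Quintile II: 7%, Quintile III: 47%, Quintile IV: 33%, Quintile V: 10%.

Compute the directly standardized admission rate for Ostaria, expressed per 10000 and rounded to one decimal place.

41.2

Standard weights: 0.03, 0.07, 0.47, 0.33, 0.10.
Standardized rate: 0.0300×27.30 + 0.0700×27.56 + 0.4700×48.94 + 0.3300×33.85 + 0.1000×43.21 = 41.2415 per 10000.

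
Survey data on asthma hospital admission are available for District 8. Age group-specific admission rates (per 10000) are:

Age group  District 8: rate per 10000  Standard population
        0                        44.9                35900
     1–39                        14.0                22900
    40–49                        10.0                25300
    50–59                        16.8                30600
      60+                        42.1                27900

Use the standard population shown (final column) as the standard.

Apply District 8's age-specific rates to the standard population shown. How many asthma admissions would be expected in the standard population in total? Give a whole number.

387

Expected asthma admissions = Σ (standard pop × age-specific rate ÷ 10000)
= 35900×44.9/10000 + 22900×14.0/10000 + 25300×10.0/10000 + 30600×16.8/10000 + 27900×42.1/10000
= 161.19 + 32.06 + 25.30 + 51.41 + 117.46 = 387.42.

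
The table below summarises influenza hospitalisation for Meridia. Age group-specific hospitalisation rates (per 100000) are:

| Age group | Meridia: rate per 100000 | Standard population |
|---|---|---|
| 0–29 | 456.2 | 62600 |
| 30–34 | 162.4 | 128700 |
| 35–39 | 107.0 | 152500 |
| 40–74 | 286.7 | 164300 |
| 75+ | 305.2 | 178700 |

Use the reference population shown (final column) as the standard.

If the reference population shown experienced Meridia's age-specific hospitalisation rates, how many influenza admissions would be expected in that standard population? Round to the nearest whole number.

1674

Expected influenza admissions = Σ (standard pop × age-specific rate ÷ 100000)
= 62600×456.2/100000 + 128700×162.4/100000 + 152500×107.0/100000 + 164300×286.7/100000 + 178700×305.2/100000
= 285.58 + 209.01 + 163.18 + 471.05 + 545.39 = 1674.21.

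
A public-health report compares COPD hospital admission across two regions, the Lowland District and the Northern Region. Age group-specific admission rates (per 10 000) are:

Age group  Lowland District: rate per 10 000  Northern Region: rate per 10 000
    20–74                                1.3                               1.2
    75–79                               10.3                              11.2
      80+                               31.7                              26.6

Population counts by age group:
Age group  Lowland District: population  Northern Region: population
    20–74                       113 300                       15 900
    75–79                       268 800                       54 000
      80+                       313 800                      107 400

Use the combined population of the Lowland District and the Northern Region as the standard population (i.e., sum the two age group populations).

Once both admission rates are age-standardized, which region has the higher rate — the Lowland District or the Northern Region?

Lowland District

Combined standard total = 873 200; weights = 0.1480, 0.3697, 0.4824.
The Lowland District: 0.1480×1.3 + 0.3697×10.3 + 0.4824×31.7 = 19.2909 per 10 000.
The Northern Region: 0.1480×1.2 + 0.3697×11.2 + 0.4824×26.6 = 17.1488 per 10 000.
The crude rates (18.48 vs 19.63) would put the Northern Region higher, but that reflects its age composition; once standardized to a common age structure, the Lowland District has the higher underlying rate.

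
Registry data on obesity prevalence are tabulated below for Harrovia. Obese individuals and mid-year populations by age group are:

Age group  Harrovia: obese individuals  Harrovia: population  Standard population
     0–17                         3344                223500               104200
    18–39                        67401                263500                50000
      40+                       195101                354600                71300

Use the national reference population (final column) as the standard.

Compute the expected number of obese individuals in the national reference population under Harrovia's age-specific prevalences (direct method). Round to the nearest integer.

Age-specific rates per 1000 for Harrovia: 14.962, 255.791, 550.200.
Expected obese individuals = Σ (standard pop × age-specific rate ÷ 1000)
= 104200×14.962/1000 + 50000×255.791/1000 + 71300×550.200/1000
= 1559.04 + 12789.56 + 39229.28 = 53577.88.

53578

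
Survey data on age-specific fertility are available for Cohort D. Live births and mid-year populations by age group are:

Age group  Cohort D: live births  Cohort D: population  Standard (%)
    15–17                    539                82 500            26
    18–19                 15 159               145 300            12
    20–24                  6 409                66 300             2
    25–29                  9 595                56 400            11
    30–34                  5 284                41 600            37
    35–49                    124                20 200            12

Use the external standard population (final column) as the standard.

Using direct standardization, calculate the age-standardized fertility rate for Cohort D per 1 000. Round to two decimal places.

Age-specific rates per 1 000 for Cohort D: 6.533, 104.329, 96.667, 170.124, 127.019, 6.139.
Standard weights: 0.26, 0.12, 0.02, 0.11, 0.37, 0.12.
Standardized rate: 0.2600×6.533 + 0.1200×104.329 + 0.0200×96.667 + 0.1100×170.124 + 0.3700×127.019 + 0.1200×6.139 = 82.5989 per 1 000.

82.60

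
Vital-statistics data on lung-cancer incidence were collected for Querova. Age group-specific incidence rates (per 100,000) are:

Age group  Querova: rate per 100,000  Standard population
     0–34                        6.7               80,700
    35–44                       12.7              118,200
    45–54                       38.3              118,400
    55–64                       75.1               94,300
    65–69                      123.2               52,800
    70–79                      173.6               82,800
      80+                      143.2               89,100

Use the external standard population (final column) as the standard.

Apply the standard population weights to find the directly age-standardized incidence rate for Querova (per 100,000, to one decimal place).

74.3

Standard total = 636,300; weights = 0.1268, 0.1858, 0.1861, 0.1482, 0.0830, 0.1301, 0.1400.
Standardized rate: 0.1268×6.7 + 0.1858×12.7 + 0.1861×38.3 + 0.1482×75.1 + 0.0830×123.2 + 0.1301×173.6 + 0.1400×143.2 = 74.3307 per 100,000.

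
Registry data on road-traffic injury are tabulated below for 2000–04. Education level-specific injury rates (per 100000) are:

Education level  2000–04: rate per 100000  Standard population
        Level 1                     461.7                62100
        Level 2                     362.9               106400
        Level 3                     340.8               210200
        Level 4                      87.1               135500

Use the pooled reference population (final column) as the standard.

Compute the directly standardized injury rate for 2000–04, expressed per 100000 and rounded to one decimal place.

293.1

Standard total = 514200; weights = 0.1208, 0.2069, 0.4088, 0.2635.
Standardized rate: 0.1208×461.7 + 0.2069×362.9 + 0.4088×340.8 + 0.2635×87.1 = 293.1201 per 100000.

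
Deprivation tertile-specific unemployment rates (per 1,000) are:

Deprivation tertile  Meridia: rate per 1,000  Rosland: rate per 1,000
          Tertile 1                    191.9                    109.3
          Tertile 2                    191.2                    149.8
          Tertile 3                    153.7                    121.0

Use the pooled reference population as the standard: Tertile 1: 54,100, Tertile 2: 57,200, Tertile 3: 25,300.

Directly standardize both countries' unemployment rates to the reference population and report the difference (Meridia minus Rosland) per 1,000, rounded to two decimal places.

Standard total = 136,600; weights = 0.3960, 0.4187, 0.1852.
Meridia: 0.3960×191.9 + 0.4187×191.2 + 0.1852×153.7 = 184.5318 per 1,000.
Rosland: 0.3960×109.3 + 0.4187×149.8 + 0.1852×121.0 = 128.4260 per 1,000.
Difference = 184.5318 − 128.4260 = 56.1058.

56.11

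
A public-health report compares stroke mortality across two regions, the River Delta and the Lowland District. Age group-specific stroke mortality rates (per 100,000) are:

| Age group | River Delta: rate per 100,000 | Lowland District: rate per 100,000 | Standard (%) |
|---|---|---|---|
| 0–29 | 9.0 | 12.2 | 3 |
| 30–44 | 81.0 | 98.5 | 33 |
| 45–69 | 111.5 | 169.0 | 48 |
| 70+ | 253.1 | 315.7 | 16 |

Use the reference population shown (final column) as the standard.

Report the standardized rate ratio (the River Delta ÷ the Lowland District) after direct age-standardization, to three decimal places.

0.736

Standard weights: 0.03, 0.33, 0.48, 0.16.
The River Delta: 0.0300×9.0 + 0.3300×81.0 + 0.4800×111.5 + 0.1600×253.1 = 121.0160 per 100,000.
The Lowland District: 0.0300×12.2 + 0.3300×98.5 + 0.4800×169.0 + 0.1600×315.7 = 164.5030 per 100,000.
Ratio = 121.0160 ÷ 164.5030 = 0.73565.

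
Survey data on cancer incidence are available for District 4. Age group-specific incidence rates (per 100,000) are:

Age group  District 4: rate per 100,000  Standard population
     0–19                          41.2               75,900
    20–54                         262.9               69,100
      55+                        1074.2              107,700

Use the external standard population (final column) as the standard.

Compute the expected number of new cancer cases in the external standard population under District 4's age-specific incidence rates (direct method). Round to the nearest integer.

Expected new cancer cases = Σ (standard pop × age-specific rate ÷ 100,000)
= 75,900×41.2/100,000 + 69,100×262.9/100,000 + 107,700×1074.2/100,000
= 31.27 + 181.66 + 1156.91 = 1369.85.

1370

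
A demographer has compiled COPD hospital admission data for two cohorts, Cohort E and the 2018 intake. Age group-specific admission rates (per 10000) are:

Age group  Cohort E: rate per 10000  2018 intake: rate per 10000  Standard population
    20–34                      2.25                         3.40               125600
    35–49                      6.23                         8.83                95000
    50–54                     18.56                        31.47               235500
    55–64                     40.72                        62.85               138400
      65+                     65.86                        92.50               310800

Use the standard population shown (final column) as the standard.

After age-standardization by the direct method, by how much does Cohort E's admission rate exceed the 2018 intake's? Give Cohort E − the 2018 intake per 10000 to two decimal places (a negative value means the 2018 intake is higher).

-16.32

Standard total = 905300; weights = 0.1387, 0.1049, 0.2601, 0.1529, 0.3433.
Cohort E: 0.1387×2.25 + 0.1049×6.23 + 0.2601×18.56 + 0.1529×40.72 + 0.3433×65.86 = 34.6297 per 10000.
The 2018 intake: 0.1387×3.40 + 0.1049×8.83 + 0.2601×31.47 + 0.1529×62.85 + 0.3433×92.50 = 50.9494 per 10000.
Difference = 34.6297 − 50.9494 = -16.3197.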